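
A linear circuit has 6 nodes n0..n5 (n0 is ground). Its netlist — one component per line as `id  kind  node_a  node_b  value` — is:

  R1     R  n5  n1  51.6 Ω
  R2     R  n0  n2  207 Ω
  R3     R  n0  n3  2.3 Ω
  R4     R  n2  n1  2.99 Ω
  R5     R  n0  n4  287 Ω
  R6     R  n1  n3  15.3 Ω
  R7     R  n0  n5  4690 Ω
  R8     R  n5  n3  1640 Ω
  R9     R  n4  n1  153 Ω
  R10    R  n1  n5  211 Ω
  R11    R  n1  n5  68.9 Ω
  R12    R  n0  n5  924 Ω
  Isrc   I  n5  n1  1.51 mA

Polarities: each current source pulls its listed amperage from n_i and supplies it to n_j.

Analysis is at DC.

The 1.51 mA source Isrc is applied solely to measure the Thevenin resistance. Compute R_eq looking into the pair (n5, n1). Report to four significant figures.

Element admittances at DC:
  Y(R1) = 0.01938 S between n5,n1
  Y(R2) = 0.004831 S between n0,n2
  Y(R3) = 0.4348 S between n0,n3
  Y(R4) = 0.3344 S between n2,n1
  Y(R5) = 0.003484 S between n0,n4
  Y(R6) = 0.06536 S between n1,n3
  Y(R7) = 0.0002132 S between n0,n5
  Y(R8) = 0.0006098 S between n5,n3
  Y(R9) = 0.006536 S between n4,n1
  Y(R10) = 0.004739 S between n1,n5
  Y(R11) = 0.01451 S between n1,n5
  Y(R12) = 0.001082 S between n0,n5
  Isrc: injects 0.00151 A into n1 (from n5)
Assemble and solve the 5×5 MNA system:
  V(n1)=0.001037  V(n2)=0.001023  V(n3)=9.125e-05  V(n4)=0.0006767  V(n5)=-0.03626

R_eq = 24.70 Ω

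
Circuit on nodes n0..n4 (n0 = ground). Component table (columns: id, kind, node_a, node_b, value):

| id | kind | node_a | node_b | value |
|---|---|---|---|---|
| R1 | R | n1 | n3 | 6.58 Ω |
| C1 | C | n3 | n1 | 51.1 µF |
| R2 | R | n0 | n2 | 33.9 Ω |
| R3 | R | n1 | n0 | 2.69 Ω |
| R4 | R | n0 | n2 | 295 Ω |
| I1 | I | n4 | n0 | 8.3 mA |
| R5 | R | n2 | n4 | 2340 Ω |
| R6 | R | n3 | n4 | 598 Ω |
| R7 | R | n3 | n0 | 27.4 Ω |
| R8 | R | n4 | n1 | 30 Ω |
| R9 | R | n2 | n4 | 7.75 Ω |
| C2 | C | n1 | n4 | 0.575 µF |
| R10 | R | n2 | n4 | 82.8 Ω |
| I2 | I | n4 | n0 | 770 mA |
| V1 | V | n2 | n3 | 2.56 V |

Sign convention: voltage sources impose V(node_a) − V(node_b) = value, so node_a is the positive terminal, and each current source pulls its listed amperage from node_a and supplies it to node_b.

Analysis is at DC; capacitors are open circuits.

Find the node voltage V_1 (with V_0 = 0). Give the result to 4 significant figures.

-1.526 V

Apply KCL at each of the 4 non-ground nodes and solve the resulting linear system.
Node n1: branches {R1, C1, R3, R8, C2} → V_1 = -1.526
Node n2: branches {R2, R4, R5, R9, R10, V1} → V_2 = -1.696
Node n3: branches {R1, C1, R6, R7, V1} → V_3 = -4.256
Node n4: branches {I1, R5, R6, R8, R9, C2, R10, I2} → V_4 = -6.096
Source currents: i(V1)=-0.5671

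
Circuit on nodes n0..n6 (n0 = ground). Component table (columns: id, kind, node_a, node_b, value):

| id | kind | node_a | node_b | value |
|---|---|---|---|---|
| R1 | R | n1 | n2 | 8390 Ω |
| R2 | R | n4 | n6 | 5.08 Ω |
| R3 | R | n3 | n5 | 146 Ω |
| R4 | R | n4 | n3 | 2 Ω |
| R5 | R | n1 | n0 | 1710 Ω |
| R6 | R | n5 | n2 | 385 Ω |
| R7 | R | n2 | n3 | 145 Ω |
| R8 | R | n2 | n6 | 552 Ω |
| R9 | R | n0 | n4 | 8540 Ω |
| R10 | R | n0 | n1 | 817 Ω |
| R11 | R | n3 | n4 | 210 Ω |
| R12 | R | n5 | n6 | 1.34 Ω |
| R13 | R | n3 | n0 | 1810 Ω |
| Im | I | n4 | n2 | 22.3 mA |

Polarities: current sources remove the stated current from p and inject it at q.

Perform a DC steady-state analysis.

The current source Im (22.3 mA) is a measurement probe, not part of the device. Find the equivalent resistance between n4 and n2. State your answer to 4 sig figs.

R_eq = 89.27 Ω

Apply KCL at each of the 6 non-ground nodes and solve the resulting linear system.
Node n1: branches {R1, R5, R10} → V_1 = 0.1043
Node n2: branches {R1, R6, R7, R8, Im} → V_2 = 1.686
Node n3: branches {R3, R4, R7, R11, R13} → V_3 = -0.2768
Node n4: branches {R2, R4, R9, R11, Im} → V_4 = -0.3043
Node n5: branches {R3, R6, R12} → V_5 = -0.2549
Node n6: branches {R2, R8, R12} → V_6 = -0.2615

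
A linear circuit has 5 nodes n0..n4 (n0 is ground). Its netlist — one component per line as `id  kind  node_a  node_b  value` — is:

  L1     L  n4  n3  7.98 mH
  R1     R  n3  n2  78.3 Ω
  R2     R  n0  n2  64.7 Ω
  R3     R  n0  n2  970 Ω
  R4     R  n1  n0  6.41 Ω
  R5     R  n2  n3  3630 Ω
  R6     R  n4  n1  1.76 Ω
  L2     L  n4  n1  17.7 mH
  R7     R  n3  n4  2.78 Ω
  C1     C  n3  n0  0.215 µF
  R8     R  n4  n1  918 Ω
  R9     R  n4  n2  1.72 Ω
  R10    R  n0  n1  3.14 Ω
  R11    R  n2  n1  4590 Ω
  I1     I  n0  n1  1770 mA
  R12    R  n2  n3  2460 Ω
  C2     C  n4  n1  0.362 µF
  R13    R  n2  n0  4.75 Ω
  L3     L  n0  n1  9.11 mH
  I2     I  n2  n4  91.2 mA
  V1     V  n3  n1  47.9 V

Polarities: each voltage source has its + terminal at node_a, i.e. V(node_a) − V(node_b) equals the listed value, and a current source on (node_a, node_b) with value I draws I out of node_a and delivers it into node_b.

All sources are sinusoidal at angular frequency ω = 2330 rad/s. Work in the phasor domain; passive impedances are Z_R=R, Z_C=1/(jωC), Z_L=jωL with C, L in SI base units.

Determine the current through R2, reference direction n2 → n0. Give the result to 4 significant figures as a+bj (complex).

Apply KCL at each of the 4 non-ground nodes and solve the resulting linear system.
Node n1: branches {R4, R6, L2, R8, R10, R11, I1, C2, L3, V1} → V_1 = -1.610+0.1495j
Node n2: branches {R1, R2, R3, R5, R9, R11, R12, R13, I2} → V_2 = 11.13-0.7486j
Node n3: branches {L1, R1, R5, R7, C1, R12, V1} → V_3 = 46.29+0.1495j
Node n4: branches {L1, R6, L2, R7, R8, R9, C2, I2} → V_4 = 14.82-1.062j
Source currents: i(V1)=-11.86+1.221j

0.1720-0.01157j A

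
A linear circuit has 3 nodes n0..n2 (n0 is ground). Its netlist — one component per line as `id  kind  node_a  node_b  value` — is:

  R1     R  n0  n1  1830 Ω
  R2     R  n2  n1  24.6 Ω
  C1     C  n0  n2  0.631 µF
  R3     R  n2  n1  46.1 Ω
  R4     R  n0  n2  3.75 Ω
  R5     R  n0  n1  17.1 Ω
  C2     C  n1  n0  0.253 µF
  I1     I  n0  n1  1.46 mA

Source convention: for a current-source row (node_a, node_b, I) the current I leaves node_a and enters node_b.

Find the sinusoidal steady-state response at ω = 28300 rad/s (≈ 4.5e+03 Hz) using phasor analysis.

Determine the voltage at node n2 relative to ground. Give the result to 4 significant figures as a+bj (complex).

MNA unknowns: 2 node voltages V₁..V_2
R1: Y=0.0005464+0.000j on G[0,1]
R2: Y=0.04065+0.000j on G[2,1]
C1: Y=0.000+0.01786j on G[0,2]
R3: Y=0.02169+0.000j on G[2,1]
R4: Y=0.2667+0.000j on G[0,2]
R5: Y=0.05848+0.000j on G[0,1]
C2: Y=0.000+0.007160j on G[1,0]
I1: z[0]−=0.00146, z[1]+=0.00146
solve → V1=0.01326-0.0009433j, V2=0.002495-0.0003141j

0.002495-0.0003141j V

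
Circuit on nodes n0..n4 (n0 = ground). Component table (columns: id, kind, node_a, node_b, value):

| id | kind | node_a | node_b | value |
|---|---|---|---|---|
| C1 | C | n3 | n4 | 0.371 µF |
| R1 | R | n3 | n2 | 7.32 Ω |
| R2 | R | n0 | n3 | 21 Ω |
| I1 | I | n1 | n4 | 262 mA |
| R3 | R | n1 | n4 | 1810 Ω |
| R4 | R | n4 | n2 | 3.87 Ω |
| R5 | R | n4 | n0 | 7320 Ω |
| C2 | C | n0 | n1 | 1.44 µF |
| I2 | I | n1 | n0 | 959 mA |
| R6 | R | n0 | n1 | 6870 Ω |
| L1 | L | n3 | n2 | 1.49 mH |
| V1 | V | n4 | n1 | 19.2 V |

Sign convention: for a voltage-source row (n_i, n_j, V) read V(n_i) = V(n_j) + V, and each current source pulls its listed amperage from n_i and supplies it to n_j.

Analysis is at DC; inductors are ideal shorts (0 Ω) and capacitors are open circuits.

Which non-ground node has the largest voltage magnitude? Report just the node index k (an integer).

MNA unknowns: 4 node voltages V₁..V_4 plus 2 source currents (L1, V1)
C1: Y=0.000 on G[3,4]
R1: Y=0.1366 on G[3,2]
R2: Y=0.04762 on G[0,3]
I1: z[1]−=0.262, z[4]+=0.262
R3: Y=0.0005525 on G[1,4]
R4: Y=0.2584 on G[4,2]
R5: Y=0.0001366 on G[4,0]
C2: Y=0.000 on G[0,1]
I2: z[1]−=0.959, z[0]+=0.959
R6: Y=0.0001456 on G[0,1]
L1: row V3−V2=0, i_L1 at 3,2
V1: row V4−V1=19.2, i_V1 at 4,1
solve → V1=-42.82, V2=-19.94, V3=-19.94, V4=-23.62
aux → i_L1=0.9495, i_V1=1.204

1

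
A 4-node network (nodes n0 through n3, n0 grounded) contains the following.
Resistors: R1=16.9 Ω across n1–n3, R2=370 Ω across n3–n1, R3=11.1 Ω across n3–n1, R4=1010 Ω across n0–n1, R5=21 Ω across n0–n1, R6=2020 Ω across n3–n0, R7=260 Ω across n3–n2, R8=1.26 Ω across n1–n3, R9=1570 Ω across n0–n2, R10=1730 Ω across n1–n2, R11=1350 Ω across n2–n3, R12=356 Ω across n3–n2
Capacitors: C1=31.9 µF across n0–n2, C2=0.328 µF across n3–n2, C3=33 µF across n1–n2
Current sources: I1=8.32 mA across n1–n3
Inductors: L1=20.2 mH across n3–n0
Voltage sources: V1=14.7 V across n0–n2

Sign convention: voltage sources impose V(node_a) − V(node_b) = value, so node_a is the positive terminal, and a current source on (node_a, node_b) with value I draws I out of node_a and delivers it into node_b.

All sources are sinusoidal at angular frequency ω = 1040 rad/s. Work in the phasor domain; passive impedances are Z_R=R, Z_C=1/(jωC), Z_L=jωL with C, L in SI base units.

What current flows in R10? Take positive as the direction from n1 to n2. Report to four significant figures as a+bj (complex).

MNA unknowns: 3 node voltages V₁..V_3 plus 1 source current (V1)
R1: Y=0.05917+0.000j on G[1,3]
R2: Y=0.002703+0.000j on G[3,1]
C1: Y=0.000+0.03318j on G[0,2]
R3: Y=0.09009+0.000j on G[3,1]
R4: Y=0.0009901+0.000j on G[0,1]
I1: z[1]−=0.00832, z[3]+=0.00832
L1: Y=0.000-0.04760j on G[3,0]
R5: Y=0.04762+0.000j on G[0,1]
C2: Y=0.000+0.0003411j on G[3,2]
R6: Y=0.0004950+0.000j on G[3,0]
R7: Y=0.003846+0.000j on G[3,2]
R8: Y=0.7937+0.000j on G[1,3]
R9: Y=0.0006369+0.000j on G[0,2]
R10: Y=0.0005780+0.000j on G[1,2]
R11: Y=0.0007407+0.000j on G[2,3]
C3: Y=0.000+0.03432j on G[1,2]
R12: Y=0.002809+0.000j on G[3,2]
V1: row V0−V2=14.7, i_V1 at 0,2
solve → V1=-0.1849-8.710j, V2=-14.70+0.000j, V3=0.1394-8.637j
aux → i_V1=-0.4294-0.9220j

0.008390-0.005035j A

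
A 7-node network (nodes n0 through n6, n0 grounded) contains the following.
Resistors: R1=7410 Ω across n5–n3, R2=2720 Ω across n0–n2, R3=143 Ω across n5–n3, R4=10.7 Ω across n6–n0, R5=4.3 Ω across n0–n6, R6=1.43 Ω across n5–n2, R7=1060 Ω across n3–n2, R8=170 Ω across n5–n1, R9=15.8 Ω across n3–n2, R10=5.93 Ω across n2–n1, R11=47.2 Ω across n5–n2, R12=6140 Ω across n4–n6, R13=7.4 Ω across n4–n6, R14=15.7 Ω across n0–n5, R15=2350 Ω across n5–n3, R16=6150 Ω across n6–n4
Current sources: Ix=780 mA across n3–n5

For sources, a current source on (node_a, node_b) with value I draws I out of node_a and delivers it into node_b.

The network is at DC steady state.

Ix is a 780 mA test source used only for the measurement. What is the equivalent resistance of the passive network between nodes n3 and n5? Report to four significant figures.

Element admittances at DC:
  Y(R1) = 0.0001350 S between n5,n3
  Y(R2) = 0.0003676 S between n0,n2
  Y(R3) = 0.006993 S between n5,n3
  Y(R4) = 0.09346 S between n6,n0
  Y(R5) = 0.2326 S between n0,n6
  Y(R6) = 0.6993 S between n5,n2
  Y(R7) = 0.0009434 S between n3,n2
  Y(R8) = 0.005882 S between n5,n1
  Y(R9) = 0.06329 S between n3,n2
  Y(R10) = 0.1686 S between n2,n1
  Y(R11) = 0.02119 S between n5,n2
  Y(R12) = 0.0001629 S between n4,n6
  Y(R13) = 0.1351 S between n4,n6
  Y(R14) = 0.06369 S between n0,n5
  Y(R15) = 0.0004255 S between n5,n3
  Y(R16) = 0.0001626 S between n6,n4
  Ix: injects 0.78 A into n5 (from n3)
Assemble and solve the 6×6 MNA system:
  V(n1)=-0.9142  V(n2)=-0.9463  V(n3)=-11.71  V(n4)=0.000  V(n5)=0.005462  V(n6)=0.000

R_eq = 15.02 Ω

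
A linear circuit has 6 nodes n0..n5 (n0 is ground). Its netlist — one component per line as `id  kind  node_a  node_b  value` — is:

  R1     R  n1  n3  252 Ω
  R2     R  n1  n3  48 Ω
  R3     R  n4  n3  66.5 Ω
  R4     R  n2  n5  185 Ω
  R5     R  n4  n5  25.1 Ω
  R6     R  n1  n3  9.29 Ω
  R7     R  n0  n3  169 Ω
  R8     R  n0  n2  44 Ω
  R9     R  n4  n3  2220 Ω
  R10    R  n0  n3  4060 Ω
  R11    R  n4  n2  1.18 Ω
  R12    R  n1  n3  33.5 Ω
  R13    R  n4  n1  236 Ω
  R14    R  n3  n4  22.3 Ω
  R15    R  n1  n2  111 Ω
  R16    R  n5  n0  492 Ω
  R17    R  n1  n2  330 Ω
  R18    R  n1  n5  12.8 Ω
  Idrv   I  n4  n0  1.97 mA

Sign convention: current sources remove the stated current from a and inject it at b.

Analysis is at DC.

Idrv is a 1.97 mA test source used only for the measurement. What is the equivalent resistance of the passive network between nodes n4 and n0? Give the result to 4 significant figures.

MNA unknowns: 5 node voltages V₁..V_5
R1: Y=0.003968 on G[1,3]
R2: Y=0.02083 on G[1,3]
R3: Y=0.01504 on G[4,3]
R4: Y=0.005405 on G[2,5]
R5: Y=0.03984 on G[4,5]
R6: Y=0.1076 on G[1,3]
R7: Y=0.005917 on G[0,3]
R8: Y=0.02273 on G[0,2]
R9: Y=0.0004505 on G[4,3]
R10: Y=0.0002463 on G[0,3]
R11: Y=0.8475 on G[4,2]
R12: Y=0.02985 on G[1,3]
R13: Y=0.004237 on G[4,1]
R14: Y=0.04484 on G[3,4]
R15: Y=0.009009 on G[1,2]
R16: Y=0.002033 on G[5,0]
R17: Y=0.003030 on G[1,2]
R18: Y=0.07812 on G[1,5]
Idrv: z[4]−=0.00197, z[0]+=0.00197
solve → V1=-0.06192, V2=-0.06445, V3=-0.06139, V4=-0.06623, V5=-0.06239

R_eq = 33.62 Ω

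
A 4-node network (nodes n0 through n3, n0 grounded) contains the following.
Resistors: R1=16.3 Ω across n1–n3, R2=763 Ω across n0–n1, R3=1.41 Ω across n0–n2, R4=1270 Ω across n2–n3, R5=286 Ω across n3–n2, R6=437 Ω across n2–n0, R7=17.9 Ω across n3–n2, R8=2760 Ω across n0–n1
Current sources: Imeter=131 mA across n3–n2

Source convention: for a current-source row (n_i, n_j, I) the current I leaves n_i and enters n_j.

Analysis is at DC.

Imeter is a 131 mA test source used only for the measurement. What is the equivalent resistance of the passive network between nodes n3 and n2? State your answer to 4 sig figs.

Element admittances at DC:
  Y(R1) = 0.06135 S between n1,n3
  Y(R2) = 0.001311 S between n0,n1
  Y(R3) = 0.7092 S between n0,n2
  Y(R4) = 0.0007874 S between n2,n3
  Y(R5) = 0.003497 S between n3,n2
  Y(R6) = 0.002288 S between n2,n0
  Y(R7) = 0.05587 S between n3,n2
  Y(R8) = 0.0003623 S between n0,n1
  Imeter: injects 0.131 A into n2 (from n3)
Assemble and solve the 3×3 MNA system:
  V(n1)=-2.060  V(n2)=0.004843  V(n3)=-2.116

R_eq = 16.19 Ω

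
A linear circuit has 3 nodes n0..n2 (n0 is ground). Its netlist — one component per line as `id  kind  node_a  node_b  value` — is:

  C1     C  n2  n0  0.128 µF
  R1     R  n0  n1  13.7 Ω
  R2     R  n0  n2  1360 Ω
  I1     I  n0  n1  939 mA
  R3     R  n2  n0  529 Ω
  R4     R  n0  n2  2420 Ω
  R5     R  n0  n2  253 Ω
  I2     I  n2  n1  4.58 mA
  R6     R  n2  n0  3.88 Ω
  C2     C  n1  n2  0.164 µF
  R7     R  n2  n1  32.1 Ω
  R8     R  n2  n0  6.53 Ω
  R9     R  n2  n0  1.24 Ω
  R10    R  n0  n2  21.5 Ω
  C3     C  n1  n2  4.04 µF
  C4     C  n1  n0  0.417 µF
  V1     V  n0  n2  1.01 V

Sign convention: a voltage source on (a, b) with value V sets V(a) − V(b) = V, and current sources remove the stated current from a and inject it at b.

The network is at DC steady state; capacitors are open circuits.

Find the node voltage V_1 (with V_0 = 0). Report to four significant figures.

Element admittances at DC:
  Y(C1) = 0.000 S between n2,n0
  Y(R1) = 0.07299 S between n0,n1
  Y(R2) = 0.0007353 S between n0,n2
  I1: injects 0.939 A into n1 (from n0)
  Y(R3) = 0.001890 S between n2,n0
  Y(R4) = 0.0004132 S between n0,n2
  Y(R5) = 0.003953 S between n0,n2
  I2: injects 0.00458 A into n1 (from n2)
  Y(R6) = 0.2577 S between n2,n0
  Y(C2) = 0.000 S between n1,n2
  Y(R7) = 0.03115 S between n2,n1
  Y(R8) = 0.1531 S between n2,n0
  Y(R9) = 0.8065 S between n2,n0
  Y(R10) = 0.04651 S between n0,n2
  Y(C3) = 0.000 S between n1,n2
  Y(C4) = 0.000 S between n1,n0
  V1: constraint V(n0)−V(n2) = 1.01
Assemble and solve the 3×3 MNA system:
  V(n1)=8.758  V(n2)=-1.010
  i(V1)=-1.583

8.758 V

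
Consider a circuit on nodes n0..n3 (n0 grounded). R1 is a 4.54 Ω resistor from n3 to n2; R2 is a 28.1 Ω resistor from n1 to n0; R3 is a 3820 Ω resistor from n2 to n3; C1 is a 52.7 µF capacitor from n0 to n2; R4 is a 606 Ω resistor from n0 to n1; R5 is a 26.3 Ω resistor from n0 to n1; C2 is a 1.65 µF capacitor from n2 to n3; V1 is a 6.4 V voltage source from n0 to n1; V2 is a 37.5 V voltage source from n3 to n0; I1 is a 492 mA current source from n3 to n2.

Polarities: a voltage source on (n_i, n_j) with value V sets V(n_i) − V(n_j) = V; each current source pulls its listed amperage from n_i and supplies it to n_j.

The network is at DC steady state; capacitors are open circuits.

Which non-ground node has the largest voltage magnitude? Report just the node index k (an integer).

2

Apply KCL at each of the 3 non-ground nodes and solve the resulting linear system.
Node n1: branches {R2, R4, R5, V1} → V_1 = -6.400
Node n2: branches {R1, R3, C1, C2, I1} → V_2 = 39.73
Node n3: branches {R1, R3, C2, V2, I1} → V_3 = 37.50
Source currents: i(V1)=-0.4817, i(V2)=0.000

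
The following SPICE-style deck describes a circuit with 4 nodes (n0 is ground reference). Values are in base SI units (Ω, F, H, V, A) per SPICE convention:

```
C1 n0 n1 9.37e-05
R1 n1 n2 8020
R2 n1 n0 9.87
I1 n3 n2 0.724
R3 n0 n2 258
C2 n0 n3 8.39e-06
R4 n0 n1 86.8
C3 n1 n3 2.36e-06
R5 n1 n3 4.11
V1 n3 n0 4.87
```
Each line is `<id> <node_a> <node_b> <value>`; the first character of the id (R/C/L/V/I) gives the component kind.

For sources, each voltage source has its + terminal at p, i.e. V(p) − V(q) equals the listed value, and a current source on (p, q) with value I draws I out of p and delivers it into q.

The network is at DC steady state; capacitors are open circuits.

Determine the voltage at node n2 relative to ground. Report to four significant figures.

MNA unknowns: 3 node voltages V₁..V_3 plus 1 source current (V1)
C1: Y=0.000 on G[0,1]
R1: Y=0.0001247 on G[1,2]
R2: Y=0.1013 on G[1,0]
I1: z[3]−=0.724, z[2]+=0.724
R3: Y=0.003876 on G[0,2]
C2: Y=0.000 on G[0,3]
R4: Y=0.01152 on G[0,1]
C3: Y=0.000 on G[1,3]
R5: Y=0.2433 on G[1,3]
V1: row V3−V0=4.87, i_V1 at 3,0
solve → V1=3.389, V2=181.1, V3=4.870
aux → i_V1=-1.084

181.1 V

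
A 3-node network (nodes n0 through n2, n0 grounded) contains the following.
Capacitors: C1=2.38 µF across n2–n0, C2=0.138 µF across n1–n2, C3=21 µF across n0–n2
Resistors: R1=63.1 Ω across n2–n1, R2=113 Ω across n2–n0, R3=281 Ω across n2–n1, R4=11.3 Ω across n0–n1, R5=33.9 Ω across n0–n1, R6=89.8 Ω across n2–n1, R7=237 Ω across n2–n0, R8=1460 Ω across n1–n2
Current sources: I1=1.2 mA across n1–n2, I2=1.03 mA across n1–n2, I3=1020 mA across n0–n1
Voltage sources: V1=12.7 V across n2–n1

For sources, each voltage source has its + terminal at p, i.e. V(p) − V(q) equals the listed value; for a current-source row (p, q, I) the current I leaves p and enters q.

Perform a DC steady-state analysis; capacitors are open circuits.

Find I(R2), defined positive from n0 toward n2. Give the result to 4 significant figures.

Apply KCL at each of the 2 non-ground nodes and solve the resulting linear system.
Node n1: branches {R1, C2, R3, R4, R5, I1, I2, I3, R6, R8, V1} → V_1 = 6.516
Node n2: branches {C1, R1, C2, R2, R3, C3, I1, I2, R6, R7, R8, V1} → V_2 = 19.22
Source currents: i(V1)=-0.6455

-0.1701 A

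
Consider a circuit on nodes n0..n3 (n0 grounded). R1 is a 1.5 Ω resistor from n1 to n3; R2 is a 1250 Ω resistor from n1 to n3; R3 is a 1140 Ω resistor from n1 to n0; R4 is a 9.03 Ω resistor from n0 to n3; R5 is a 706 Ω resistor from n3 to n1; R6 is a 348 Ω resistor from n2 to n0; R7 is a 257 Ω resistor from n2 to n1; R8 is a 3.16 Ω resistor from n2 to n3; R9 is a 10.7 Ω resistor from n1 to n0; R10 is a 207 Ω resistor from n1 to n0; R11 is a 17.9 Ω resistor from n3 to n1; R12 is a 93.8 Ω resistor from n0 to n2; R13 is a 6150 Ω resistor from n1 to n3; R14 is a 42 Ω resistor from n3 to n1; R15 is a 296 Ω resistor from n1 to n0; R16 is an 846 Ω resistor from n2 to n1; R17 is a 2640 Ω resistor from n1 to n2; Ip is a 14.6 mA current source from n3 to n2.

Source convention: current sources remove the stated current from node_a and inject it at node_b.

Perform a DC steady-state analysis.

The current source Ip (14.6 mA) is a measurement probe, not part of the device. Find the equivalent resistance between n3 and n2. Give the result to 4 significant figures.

MNA unknowns: 3 node voltages V₁..V_3
R1: Y=0.6667 on G[1,3]
R2: Y=0.0008000 on G[1,3]
R3: Y=0.0008772 on G[1,0]
R4: Y=0.1107 on G[0,3]
R5: Y=0.001416 on G[3,1]
R6: Y=0.002874 on G[2,0]
R7: Y=0.003891 on G[2,1]
R8: Y=0.3165 on G[2,3]
R9: Y=0.09346 on G[1,0]
R10: Y=0.004831 on G[1,0]
R11: Y=0.05587 on G[3,1]
R12: Y=0.01066 on G[0,2]
R13: Y=0.0001626 on G[1,3]
R14: Y=0.02381 on G[3,1]
R15: Y=0.003378 on G[1,0]
R16: Y=0.001182 on G[2,1]
R17: Y=0.0003788 on G[1,2]
Ip: z[3]−=0.0146, z[2]+=0.0146
solve → V1=-0.002263, V2=0.04076, V3=-0.002886

R_eq = 2.990 Ω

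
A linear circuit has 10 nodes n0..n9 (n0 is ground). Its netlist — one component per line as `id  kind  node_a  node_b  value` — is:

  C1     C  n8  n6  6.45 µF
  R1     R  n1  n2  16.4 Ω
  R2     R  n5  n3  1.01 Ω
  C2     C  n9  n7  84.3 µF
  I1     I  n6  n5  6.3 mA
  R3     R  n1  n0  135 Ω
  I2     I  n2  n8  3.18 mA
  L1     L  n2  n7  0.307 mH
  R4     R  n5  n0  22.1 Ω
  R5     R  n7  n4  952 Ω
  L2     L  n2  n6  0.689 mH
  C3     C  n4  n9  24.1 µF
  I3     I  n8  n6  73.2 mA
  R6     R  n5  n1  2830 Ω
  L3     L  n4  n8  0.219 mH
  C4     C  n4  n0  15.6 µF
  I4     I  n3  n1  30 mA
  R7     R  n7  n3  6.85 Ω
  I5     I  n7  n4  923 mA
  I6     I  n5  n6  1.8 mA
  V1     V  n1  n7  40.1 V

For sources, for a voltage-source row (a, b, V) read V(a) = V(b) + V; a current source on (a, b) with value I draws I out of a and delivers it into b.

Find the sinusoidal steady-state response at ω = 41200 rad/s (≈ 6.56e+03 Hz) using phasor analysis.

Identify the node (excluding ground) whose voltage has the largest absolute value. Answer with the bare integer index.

Element admittances at ω=41200 rad/s:
  Y(C1) = 0.000+0.2657j S between n8,n6
  Y(R1) = 0.06098+0.000j S between n1,n2
  Y(R2) = 0.9901+0.000j S between n5,n3
  Y(C2) = 0.000+3.473j S between n9,n7
  I1: injects 0.0063 A into n5 (from n6)
  Y(R3) = 0.007407+0.000j S between n1,n0
  I2: injects 0.00318 A into n8 (from n2)
  Y(L1) = 0.000-0.07906j S between n2,n7
  Y(R4) = 0.04525+0.000j S between n5,n0
  Y(R5) = 0.001050+0.000j S between n7,n4
  Y(L2) = 0.000-0.03523j S between n2,n6
  Y(C3) = 0.000+0.9929j S between n4,n9
  I3: injects 0.0732 A into n6 (from n8)
  Y(R6) = 0.0003534+0.000j S between n5,n1
  Y(L3) = 0.000-0.1108j S between n4,n8
  Y(C4) = 0.000+0.6427j S between n4,n0
  I4: injects 0.03 A into n1 (from n3)
  Y(R7) = 0.1460+0.000j S between n7,n3
  I5: injects 0.923 A into n4 (from n7)
  I6: injects 0.0018 A into n6 (from n5)
  V1: constraint V(n1)−V(n7) = 40.1
Assemble and solve the 10×10 MNA system:
  V(n1)=40.14+2.777j  V(n2)=9.266+19.35j  V(n3)=-0.03537+2.143j  V(n4)=-0.1763+0.4615j  V(n5)=-0.01578+2.050j  V(n6)=1.300+3.185j  V(n7)=0.03722+2.777j  V(n8)=2.356+5.586j  V(n9)=-0.01025+2.262j
  i(V1)=-2.164+0.9895j

1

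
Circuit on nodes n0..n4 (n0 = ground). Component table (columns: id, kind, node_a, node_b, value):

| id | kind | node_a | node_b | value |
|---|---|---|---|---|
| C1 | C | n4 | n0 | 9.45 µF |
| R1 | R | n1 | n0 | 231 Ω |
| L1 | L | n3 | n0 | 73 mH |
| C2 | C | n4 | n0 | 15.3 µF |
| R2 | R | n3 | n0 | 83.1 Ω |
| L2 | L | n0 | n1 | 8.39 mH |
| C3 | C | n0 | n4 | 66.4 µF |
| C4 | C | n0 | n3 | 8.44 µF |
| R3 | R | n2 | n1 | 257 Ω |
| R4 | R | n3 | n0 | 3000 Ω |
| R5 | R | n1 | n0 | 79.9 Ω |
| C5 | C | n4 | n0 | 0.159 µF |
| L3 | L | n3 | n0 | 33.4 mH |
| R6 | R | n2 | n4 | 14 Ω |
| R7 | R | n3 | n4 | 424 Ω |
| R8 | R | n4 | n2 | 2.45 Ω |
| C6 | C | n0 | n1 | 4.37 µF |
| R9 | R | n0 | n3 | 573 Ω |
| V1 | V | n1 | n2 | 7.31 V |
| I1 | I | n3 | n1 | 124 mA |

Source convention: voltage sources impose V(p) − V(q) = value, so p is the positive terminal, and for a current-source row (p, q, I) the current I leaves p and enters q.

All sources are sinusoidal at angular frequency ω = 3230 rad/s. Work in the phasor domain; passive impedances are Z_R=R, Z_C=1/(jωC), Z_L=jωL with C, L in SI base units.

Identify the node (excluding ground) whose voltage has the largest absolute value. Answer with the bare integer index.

Element admittances at ω=3230 rad/s:
  Y(C1) = 0.000+0.03052j S between n4,n0
  Y(R1) = 0.004329+0.000j S between n1,n0
  Y(L1) = 0.000-0.004241j S between n3,n0
  Y(C2) = 0.000+0.04942j S between n4,n0
  Y(R2) = 0.01203+0.000j S between n3,n0
  Y(L2) = 0.000-0.03690j S between n0,n1
  Y(C3) = 0.000+0.2145j S between n0,n4
  Y(C4) = 0.000+0.02726j S between n0,n3
  Y(R3) = 0.003891+0.000j S between n2,n1
  Y(R4) = 0.0003333+0.000j S between n3,n0
  Y(R5) = 0.01252+0.000j S between n1,n0
  Y(C5) = 0.000+0.0005136j S between n4,n0
  Y(L3) = 0.000-0.009269j S between n3,n0
  Y(R6) = 0.07143+0.000j S between n2,n4
  Y(R7) = 0.002358+0.000j S between n3,n4
  Y(R8) = 0.4082+0.000j S between n4,n2
  Y(C6) = 0.000+0.01412j S between n0,n1
  Y(R9) = 0.001745+0.000j S between n0,n3
  V1: constraint V(n1)−V(n2) = 7.31
  I1: injects 0.124 A into n1 (from n3)
Assemble and solve the 5×5 MNA system:
  V(n1)=7.881+0.4635j  V(n2)=0.5706+0.4635j  V(n3)=-4.377+3.670j  V(n4)=0.6109+0.1054j
  i(V1)=-0.04775+0.1718j

1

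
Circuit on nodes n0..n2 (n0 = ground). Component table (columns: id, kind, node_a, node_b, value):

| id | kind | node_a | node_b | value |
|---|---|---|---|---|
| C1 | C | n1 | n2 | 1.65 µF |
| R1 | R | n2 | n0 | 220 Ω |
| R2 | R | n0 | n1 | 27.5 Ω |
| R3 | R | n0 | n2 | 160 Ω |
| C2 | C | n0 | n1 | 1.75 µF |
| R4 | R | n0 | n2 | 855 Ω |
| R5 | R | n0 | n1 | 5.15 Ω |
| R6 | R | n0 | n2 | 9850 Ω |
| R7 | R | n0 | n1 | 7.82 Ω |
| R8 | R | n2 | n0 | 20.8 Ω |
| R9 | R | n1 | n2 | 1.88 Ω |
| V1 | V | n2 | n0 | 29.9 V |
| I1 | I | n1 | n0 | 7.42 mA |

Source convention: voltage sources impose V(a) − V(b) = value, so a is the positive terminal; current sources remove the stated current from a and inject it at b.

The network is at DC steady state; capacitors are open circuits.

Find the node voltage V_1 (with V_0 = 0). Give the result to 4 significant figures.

17.85 V

Apply KCL at each of the 2 non-ground nodes and solve the resulting linear system.
Node n1: branches {C1, R2, C2, R5, R7, R9, I1} → V_1 = 17.85
Node n2: branches {C1, R1, R3, R4, R6, R8, R9, V1} → V_2 = 29.90
Source currents: i(V1)=-8.205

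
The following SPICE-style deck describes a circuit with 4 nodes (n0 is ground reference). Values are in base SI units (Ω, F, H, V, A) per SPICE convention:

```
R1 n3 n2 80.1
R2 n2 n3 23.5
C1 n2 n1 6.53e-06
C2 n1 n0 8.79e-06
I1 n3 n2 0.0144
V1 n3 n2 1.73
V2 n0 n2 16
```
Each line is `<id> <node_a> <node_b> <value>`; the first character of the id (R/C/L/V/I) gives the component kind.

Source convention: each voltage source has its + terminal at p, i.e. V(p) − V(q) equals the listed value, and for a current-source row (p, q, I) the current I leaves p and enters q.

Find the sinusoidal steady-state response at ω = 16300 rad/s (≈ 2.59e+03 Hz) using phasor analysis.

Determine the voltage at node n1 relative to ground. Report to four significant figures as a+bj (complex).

MNA unknowns: 3 node voltages V₁..V_3 plus 2 source currents (V1, V2)
R1: Y=0.01248+0.000j on G[3,2]
R2: Y=0.04255+0.000j on G[2,3]
C1: Y=0.000+0.1064j on G[2,1]
C2: Y=0.000+0.1433j on G[1,0]
I1: z[3]−=0.0144, z[2]+=0.0144
V1: row V3−V2=1.73, i_V1 at 3,2
V2: row V0−V2=16, i_V2 at 0,2
solve → V1=-6.820+0.000j, V2=-16.00+0.000j, V3=-14.27+0.000j
aux → i_V1=-0.1096+0.000j, i_V2=0.000-0.9771j

-6.820+0.000j V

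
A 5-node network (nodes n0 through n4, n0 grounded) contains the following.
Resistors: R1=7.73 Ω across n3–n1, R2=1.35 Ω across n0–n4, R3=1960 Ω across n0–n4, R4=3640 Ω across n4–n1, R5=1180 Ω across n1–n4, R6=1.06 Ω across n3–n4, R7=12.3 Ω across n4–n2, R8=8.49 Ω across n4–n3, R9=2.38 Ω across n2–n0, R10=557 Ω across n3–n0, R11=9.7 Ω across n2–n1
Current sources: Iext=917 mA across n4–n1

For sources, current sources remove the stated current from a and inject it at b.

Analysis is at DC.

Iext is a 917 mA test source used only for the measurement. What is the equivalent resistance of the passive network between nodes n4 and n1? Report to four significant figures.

R_eq = 5.101 Ω

Element admittances at DC:
  Y(R1) = 0.1294 S between n3,n1
  Y(R2) = 0.7407 S between n0,n4
  Y(R3) = 0.0005102 S between n0,n4
  Y(R4) = 0.0002747 S between n4,n1
  Y(R5) = 0.0008475 S between n1,n4
  Y(R6) = 0.9434 S between n3,n4
  Y(R7) = 0.08130 S between n4,n2
  Y(R8) = 0.1178 S between n4,n3
  Y(R9) = 0.4202 S between n2,n0
  Y(R10) = 0.001795 S between n3,n0
  Y(R11) = 0.1031 S between n2,n1
  Iext: injects 0.917 A into n1 (from n4)
Assemble and solve the 4×4 MNA system:
  V(n1)=4.292  V(n2)=0.6800  V(n3)=0.1223  V(n4)=-0.3857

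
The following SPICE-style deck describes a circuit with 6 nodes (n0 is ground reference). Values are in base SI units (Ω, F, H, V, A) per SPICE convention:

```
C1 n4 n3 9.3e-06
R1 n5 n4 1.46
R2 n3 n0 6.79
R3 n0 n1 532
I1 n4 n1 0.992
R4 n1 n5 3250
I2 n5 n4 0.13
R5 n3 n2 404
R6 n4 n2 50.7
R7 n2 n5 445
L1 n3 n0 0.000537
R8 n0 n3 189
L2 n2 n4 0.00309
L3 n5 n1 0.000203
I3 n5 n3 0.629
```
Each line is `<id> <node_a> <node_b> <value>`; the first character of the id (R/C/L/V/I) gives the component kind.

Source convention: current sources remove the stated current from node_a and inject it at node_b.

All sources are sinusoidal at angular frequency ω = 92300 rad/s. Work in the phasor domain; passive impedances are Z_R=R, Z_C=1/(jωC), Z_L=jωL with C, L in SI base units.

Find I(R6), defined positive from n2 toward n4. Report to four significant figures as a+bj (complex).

Element admittances at ω=92300 rad/s:
  Y(C1) = 0.000+0.8584j S between n4,n3
  Y(R1) = 0.6849+0.000j S between n5,n4
  Y(R2) = 0.1473+0.000j S between n3,n0
  Y(R3) = 0.001880+0.000j S between n0,n1
  I1: injects 0.992 A into n1 (from n4)
  Y(R4) = 0.0003077+0.000j S between n1,n5
  I2: injects 0.13 A into n4 (from n5)
  Y(R5) = 0.002475+0.000j S between n3,n2
  Y(R6) = 0.01972+0.000j S between n4,n2
  Y(R7) = 0.002247+0.000j S between n2,n5
  Y(L1) = 0.000-0.02018j S between n3,n0
  Y(R8) = 0.005291+0.000j S between n0,n3
  Y(L2) = 0.000-0.003506j S between n2,n4
  Y(L3) = 0.000-0.05337j S between n5,n1
  I3: injects 0.629 A into n3 (from n5)
Assemble and solve the 5×5 MNA system:
  V(n1)=1.086+19.00j  V(n2)=0.01950+0.4307j  V(n3)=0.01727-0.2318j  V(n4)=-0.02624+0.5034j  V(n5)=0.3100+0.4512j

0.0009021-0.001433j A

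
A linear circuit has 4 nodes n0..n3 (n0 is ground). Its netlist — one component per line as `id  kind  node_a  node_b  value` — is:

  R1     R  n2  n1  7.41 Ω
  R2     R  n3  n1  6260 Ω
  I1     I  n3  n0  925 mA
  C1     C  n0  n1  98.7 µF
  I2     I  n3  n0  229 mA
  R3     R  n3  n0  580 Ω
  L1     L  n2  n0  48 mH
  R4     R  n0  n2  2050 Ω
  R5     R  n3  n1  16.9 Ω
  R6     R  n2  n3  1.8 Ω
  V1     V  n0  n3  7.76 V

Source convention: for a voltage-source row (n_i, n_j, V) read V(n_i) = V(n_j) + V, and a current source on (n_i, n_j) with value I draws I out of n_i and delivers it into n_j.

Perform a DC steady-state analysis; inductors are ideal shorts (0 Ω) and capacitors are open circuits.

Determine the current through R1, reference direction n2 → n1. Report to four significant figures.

0.3198 A

Element admittances at DC:
  Y(R1) = 0.1350 S between n2,n1
  Y(R2) = 0.0001597 S between n3,n1
  I1: injects 0.925 A into n0 (from n3)
  Y(C1) = 0.000 S between n0,n1
  I2: injects 0.229 A into n0 (from n3)
  Y(R3) = 0.001724 S between n3,n0
  L1: short n2↔n0 (DC inductor)
  Y(R4) = 0.0004878 S between n0,n2
  Y(R5) = 0.05917 S between n3,n1
  Y(R6) = 0.5556 S between n2,n3
  V1: constraint V(n0)−V(n3) = 7.76
Assemble and solve the 5×5 MNA system:
  V(n1)=-2.370  V(n2)=0.000  V(n3)=-7.760
  i(L1)=-4.631  i(V1)=-3.490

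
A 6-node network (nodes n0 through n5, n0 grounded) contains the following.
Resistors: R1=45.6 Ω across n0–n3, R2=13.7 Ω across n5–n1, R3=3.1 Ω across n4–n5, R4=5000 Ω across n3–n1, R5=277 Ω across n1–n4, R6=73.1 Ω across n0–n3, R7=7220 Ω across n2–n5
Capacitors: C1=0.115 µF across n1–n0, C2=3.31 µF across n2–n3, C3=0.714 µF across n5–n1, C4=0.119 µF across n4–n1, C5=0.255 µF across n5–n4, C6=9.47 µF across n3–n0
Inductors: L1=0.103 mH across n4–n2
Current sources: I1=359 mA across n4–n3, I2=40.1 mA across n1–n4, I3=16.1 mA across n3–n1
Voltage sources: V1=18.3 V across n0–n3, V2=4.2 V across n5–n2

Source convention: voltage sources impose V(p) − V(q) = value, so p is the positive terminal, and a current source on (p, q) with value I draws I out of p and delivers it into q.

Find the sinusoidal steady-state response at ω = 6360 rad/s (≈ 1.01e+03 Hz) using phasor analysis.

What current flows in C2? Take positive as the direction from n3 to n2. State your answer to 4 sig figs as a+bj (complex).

MNA unknowns: 5 node voltages V₁..V_5 plus 2 source currents (V1, V2)
R1: Y=0.02193+0.000j on G[0,3]
R2: Y=0.07299+0.000j on G[5,1]
C1: Y=0.000+0.0007314j on G[1,0]
R3: Y=0.3226+0.000j on G[4,5]
R4: Y=0.0002000+0.000j on G[3,1]
C2: Y=0.000+0.02105j on G[2,3]
L1: Y=0.000-1.527j on G[4,2]
C3: Y=0.000+0.004541j on G[5,1]
R5: Y=0.003610+0.000j on G[1,4]
C4: Y=0.000+0.0007568j on G[4,1]
C5: Y=0.000+0.001622j on G[5,4]
I1: z[4]−=0.359, z[3]+=0.359
C6: Y=0.000+0.06023j on G[3,0]
I2: z[1]−=0.0401, z[4]+=0.0401
R6: Y=0.01368+0.000j on G[0,3]
R7: Y=0.0001385+0.000j on G[2,5]
I3: z[3]−=0.0161, z[1]+=0.0161
V1: row V0−V3=18.3, i_V1 at 0,3
V2: row V5−V2=4.2, i_V2 at 5,2
solve → V1=-14.12+15.89j, V2=-17.96+15.78j, V3=-18.30+0.000j, V4=-17.83+16.44j, V5=-13.76+15.78j
aux → i_V1=-0.6633-1.113j, i_V2=-1.340+0.2126j

0.3321-0.007153j A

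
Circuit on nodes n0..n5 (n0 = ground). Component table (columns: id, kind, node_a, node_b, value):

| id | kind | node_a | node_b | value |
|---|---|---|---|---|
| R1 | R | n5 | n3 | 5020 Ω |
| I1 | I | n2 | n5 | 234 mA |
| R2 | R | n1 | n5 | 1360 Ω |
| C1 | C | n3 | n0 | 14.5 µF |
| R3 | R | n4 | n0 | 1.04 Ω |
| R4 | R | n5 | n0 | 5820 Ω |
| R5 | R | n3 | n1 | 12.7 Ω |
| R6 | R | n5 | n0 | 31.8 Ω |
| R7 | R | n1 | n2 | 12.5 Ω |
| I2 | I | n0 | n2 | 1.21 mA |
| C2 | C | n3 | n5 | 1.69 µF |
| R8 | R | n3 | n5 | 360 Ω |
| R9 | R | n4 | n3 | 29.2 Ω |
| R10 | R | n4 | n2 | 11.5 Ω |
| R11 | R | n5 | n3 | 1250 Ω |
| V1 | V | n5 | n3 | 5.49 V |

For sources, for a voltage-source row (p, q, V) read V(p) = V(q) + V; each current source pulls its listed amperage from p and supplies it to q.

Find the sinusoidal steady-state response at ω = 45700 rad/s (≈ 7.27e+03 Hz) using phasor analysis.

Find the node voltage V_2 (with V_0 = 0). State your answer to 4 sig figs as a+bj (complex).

-1.927+0.01248j V

Element admittances at ω=45700 rad/s:
  Y(R1) = 0.0001992+0.000j S between n5,n3
  I1: injects 0.234 A into n5 (from n2)
  Y(R2) = 0.0007353+0.000j S between n1,n5
  Y(C1) = 0.000+0.6626j S between n3,n0
  Y(R3) = 0.9615+0.000j S between n4,n0
  Y(R4) = 0.0001718+0.000j S between n5,n0
  Y(R5) = 0.07874+0.000j S between n3,n1
  Y(R6) = 0.03145+0.000j S between n5,n0
  Y(R7) = 0.08000+0.000j S between n1,n2
  I2: injects 0.00121 A into n2 (from n0)
  Y(C2) = 0.000+0.07723j S between n3,n5
  Y(R8) = 0.002778+0.000j S between n3,n5
  Y(R9) = 0.03425+0.000j S between n4,n3
  Y(R10) = 0.08696+0.000j S between n4,n2
  Y(R11) = 0.0008000+0.000j S between n5,n3
  V1: constraint V(n5)−V(n3) = 5.49
Assemble and solve the 6×6 MNA system:
  V(n1)=-0.9439+0.02375j  V(n2)=-1.927+0.01248j  V(n3)=-0.004739+0.03509j  V(n4)=-0.1549+0.002112j  V(n5)=5.485+0.03509j
  i(V1)=0.03510-0.4251j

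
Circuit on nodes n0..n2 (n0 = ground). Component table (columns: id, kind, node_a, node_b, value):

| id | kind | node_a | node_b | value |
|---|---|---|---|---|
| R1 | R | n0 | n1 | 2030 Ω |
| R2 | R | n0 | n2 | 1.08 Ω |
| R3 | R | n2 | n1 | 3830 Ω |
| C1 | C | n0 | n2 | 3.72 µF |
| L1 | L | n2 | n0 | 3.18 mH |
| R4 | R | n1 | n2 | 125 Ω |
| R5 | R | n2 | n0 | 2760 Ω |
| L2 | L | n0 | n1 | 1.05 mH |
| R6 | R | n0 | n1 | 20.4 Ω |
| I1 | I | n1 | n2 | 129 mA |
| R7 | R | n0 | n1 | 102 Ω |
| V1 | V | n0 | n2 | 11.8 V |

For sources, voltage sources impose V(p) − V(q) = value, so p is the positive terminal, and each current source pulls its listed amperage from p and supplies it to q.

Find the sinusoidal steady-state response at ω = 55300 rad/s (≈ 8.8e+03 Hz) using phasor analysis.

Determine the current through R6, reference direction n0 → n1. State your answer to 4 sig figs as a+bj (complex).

0.1543+0.03931j A

MNA unknowns: 2 node voltages V₁..V_2 plus 1 source current (V1)
R1: Y=0.0004926+0.000j on G[0,1]
R2: Y=0.9259+0.000j on G[0,2]
R3: Y=0.0002611+0.000j on G[2,1]
C1: Y=0.000+0.2057j on G[0,2]
L1: Y=0.000-0.005687j on G[2,0]
R4: Y=0.008000+0.000j on G[1,2]
R5: Y=0.0003623+0.000j on G[2,0]
L2: Y=0.000-0.01722j on G[0,1]
R6: Y=0.04902+0.000j on G[0,1]
I1: z[1]−=0.129, z[2]+=0.129
R7: Y=0.009804+0.000j on G[0,1]
V1: row V0−V2=11.8, i_V1 at 0,2
solve → V1=-3.147-0.8020j, V2=-11.80+0.000j
aux → i_V1=-11.13-2.354j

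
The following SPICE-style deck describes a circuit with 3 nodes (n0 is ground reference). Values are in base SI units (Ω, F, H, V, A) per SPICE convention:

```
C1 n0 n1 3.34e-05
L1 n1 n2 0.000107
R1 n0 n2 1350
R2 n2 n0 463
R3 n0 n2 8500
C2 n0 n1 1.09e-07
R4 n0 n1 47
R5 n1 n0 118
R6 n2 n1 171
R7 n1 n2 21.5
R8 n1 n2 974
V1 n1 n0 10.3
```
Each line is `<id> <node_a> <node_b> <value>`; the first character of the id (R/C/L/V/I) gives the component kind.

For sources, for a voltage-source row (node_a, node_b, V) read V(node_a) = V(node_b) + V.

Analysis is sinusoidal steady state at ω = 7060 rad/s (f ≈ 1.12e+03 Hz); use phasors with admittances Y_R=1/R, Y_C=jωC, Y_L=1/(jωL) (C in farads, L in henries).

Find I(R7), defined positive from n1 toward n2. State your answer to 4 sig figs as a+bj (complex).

Element admittances at ω=7060 rad/s:
  Y(C1) = 0.000+0.2358j S between n0,n1
  Y(L1) = 0.000-1.324j S between n1,n2
  Y(R1) = 0.0007407+0.000j S between n0,n2
  Y(R2) = 0.002160+0.000j S between n2,n0
  Y(R3) = 0.0001176+0.000j S between n0,n2
  Y(C2) = 0.000+0.0007695j S between n0,n1
  Y(R4) = 0.02128+0.000j S between n0,n1
  Y(R5) = 0.008475+0.000j S between n1,n0
  Y(R6) = 0.005848+0.000j S between n2,n1
  Y(R7) = 0.04651+0.000j S between n1,n2
  Y(R8) = 0.001027+0.000j S between n1,n2
  V1: constraint V(n1)−V(n0) = 10.3
Assemble and solve the 3×3 MNA system:
  V(n1)=10.30+0.000j  V(n2)=10.30-0.02344j
  i(V1)=-0.3375-2.437j

4.646e-05+0.001090j A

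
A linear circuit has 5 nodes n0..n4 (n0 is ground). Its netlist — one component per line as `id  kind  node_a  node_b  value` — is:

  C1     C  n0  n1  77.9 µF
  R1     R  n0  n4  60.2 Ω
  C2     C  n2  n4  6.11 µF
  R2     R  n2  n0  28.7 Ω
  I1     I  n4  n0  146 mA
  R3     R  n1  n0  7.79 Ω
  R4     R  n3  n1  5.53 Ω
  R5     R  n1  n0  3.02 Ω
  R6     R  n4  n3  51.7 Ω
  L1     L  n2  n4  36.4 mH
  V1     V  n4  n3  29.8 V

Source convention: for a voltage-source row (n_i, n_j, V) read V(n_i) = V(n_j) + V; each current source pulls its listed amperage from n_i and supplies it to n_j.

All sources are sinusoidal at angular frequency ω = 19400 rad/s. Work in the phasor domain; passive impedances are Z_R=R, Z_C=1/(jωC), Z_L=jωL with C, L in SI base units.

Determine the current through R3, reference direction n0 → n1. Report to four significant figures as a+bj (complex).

Element admittances at ω=19400 rad/s:
  Y(C1) = 0.000+1.511j S between n0,n1
  Y(R1) = 0.01661+0.000j S between n0,n4
  Y(C2) = 0.000+0.1185j S between n2,n4
  Y(R2) = 0.03484+0.000j S between n2,n0
  I1: injects 0.146 A into n0 (from n4)
  Y(R3) = 0.1284+0.000j S between n1,n0
  Y(R4) = 0.1808+0.000j S between n3,n1
  Y(R5) = 0.3311+0.000j S between n1,n0
  Y(R6) = 0.01934+0.000j S between n4,n3
  Y(L1) = 0.000-0.001416j S between n2,n4
  V1: constraint V(n4)−V(n3) = 29.8
Assemble and solve the 5×5 MNA system:
  V(n1)=-0.3488+0.7187j  V(n2)=20.83+5.826j  V(n3)=-7.241-0.3699j  V(n4)=22.56-0.3699j
  i(V1)=-1.823-0.1968j

0.04477-0.09226j A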